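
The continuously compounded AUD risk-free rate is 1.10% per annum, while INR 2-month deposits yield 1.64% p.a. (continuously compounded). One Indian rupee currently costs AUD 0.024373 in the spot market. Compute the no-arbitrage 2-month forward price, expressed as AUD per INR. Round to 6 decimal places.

T = 2/12 years.
AUD accumulates by e^(0.0110×2/12) = 1.001835.
Growth of 1 INR over T: e^(0.0164×2/12) = 1.0027371.
CIP: F = S · (grow AUD)/(grow INR) = 0.024373 × 1.001835/1.0027371 = 0.02435107 AUD per INR.

0.024351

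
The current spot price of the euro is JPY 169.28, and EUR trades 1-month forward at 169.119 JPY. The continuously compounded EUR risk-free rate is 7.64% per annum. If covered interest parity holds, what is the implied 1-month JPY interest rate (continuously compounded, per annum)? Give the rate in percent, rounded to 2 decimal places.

6.50%

T = 1/12 years.
CIP gives F = S · g_JPY/g_EUR, so g_JPY/g_EUR = 169.119/169.28 = 0.9990489.
EUR growth factor: e^(0.0764×1/12) = 1.006387.
Hence g_JPY = 1.0054298.
Take logs: ln 1.0054298 / (1/12) = 0.064981, so 6.50%.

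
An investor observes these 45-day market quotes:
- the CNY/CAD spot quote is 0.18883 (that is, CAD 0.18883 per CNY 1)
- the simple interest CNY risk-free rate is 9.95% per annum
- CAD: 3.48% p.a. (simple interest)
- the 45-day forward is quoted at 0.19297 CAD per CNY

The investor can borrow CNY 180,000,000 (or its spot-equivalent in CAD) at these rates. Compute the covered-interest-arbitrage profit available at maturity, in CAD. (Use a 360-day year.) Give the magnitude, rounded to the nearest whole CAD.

T = 45/360 years.
Keep in CNY, deliver into the forward: 180,000,000·1.0124375·0.19297 = CAD 35,166,611.59.
Swap to CAD now, deposit: 180,000,000·0.18883·1.004350 = CAD 34,137,253.89.
The quoted forward overvalues CNY, so borrow CAD, buy CNY at spot, deposit the CNY at 9.95%, and sell the proceeds forward at 0.19297.
The gap between the two covered legs is CAD 1,029,358.

CAD 1,029,358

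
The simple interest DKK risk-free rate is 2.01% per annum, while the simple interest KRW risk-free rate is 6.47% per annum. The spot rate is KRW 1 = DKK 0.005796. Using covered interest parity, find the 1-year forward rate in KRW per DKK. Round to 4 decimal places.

180.0761

T = 1 year.
DKK growth factor: 1 + 0.0201×1 = 1.020100.
KRW accumulates by 1 + 0.0647×1 = 1.064700.
CIP: F = S · (grow DKK)/(grow KRW) = 0.005796 × 1.020100/1.064700 = 0.00555320710 DKK per KRW.
Invert for KRW per DKK: 1 / 0.00555320710 = 180.0761.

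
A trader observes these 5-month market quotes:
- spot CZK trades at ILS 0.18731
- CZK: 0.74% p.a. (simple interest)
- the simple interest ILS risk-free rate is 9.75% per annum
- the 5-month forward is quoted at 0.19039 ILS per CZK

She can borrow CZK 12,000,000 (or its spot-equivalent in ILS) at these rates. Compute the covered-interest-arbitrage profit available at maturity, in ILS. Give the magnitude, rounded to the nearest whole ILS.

ILS 47,309

T = 5/12 years.
Invest the CZK and cover forward: 12,000,000 × 1.003083333 × 0.19039 = ILS 2,291,724.43.
Convert at spot and invest in ILS: 12,000,000 × 0.18731 × 1.040625 = ILS 2,339,033.63.
The quoted forward undervalues CZK, so borrow CZK, convert to ILS at spot, deposit the ILS at 9.75%, and buy CZK forward at 0.19039 to cover the loan.
The gap between the two covered legs is ILS 47,309.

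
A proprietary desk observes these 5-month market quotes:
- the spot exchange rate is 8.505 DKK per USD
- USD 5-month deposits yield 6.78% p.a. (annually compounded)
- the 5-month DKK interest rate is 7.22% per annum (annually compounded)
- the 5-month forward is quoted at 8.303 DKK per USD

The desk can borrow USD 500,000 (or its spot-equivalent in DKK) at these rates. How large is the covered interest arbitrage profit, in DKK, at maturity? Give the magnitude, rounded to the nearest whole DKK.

DKK 111,293

T = 5/12 years.
Route A — deposit USD, sell forward: 500,000 × 1.027710512 × 8.303 = DKK 4,266,540.19.
Route B — convert at spot, deposit DKK: 500,000 × 8.505 × 1.029472898 = DKK 4,377,833.50.
The quoted forward undervalues USD, so borrow USD, convert to DKK at spot, deposit the DKK at 7.22%, and buy USD forward at 8.303 to cover the loan.
The gap between the two covered legs is DKK 111,293.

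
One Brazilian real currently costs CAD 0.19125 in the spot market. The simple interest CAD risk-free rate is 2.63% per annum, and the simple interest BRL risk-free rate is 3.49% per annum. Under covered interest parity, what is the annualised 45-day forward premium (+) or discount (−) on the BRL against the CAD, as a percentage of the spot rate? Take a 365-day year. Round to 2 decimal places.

-0.86%

T = 45/365 years.
CIP forward (CAD per BRL) = 0.19125 × 1.0032425/1.0043027 = 0.19104811.
Annualised premium = (F − S)/S × (1/T) = (0.19104811 − 0.19125)/0.19125 ÷ (45/365) = -0.86%.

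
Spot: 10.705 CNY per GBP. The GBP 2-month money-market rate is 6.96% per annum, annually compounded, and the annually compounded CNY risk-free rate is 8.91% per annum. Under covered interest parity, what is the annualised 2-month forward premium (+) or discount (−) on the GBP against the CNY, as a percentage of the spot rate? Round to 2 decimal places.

+1.81%

T = 2/12 years.
No-arbitrage forward: 10.705 × 1.0143269 / 1.0112772 = 10.737283 CNY/GBP.
Annualised premium = (F − S)/S × (1/T) = (10.737283 − 10.705)/10.705 ÷ (2/12) = 1.81%.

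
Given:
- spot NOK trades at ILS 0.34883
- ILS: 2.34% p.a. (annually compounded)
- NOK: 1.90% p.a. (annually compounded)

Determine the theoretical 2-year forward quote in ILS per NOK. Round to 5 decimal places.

0.35185

T = 2 years.
ILS accumulates by (1 + 0.0234)^2 = 1.0473476.
NOK accumulates by (1 + 0.0190)^2 = 1.038361.
So F = 0.34883 × 1.0473476 / 1.038361 = 0.3518490 (ILS/NOK).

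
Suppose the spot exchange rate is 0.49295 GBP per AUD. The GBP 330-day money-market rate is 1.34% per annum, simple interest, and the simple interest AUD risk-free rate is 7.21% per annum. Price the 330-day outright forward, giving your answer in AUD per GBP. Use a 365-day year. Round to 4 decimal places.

T = 330/365 years.
GBP accumulates by 1 + 0.0134×330/365 = 1.0121151.
AUD growth factor: 1 + 0.0721×330/365 = 1.0651863.
CIP: F = S · (grow GBP)/(grow AUD) = 0.49295 × 1.0121151/1.0651863 = 0.4683896 GBP per AUD.
Invert for AUD per GBP: 1 / 0.4683896 = 2.1350.

2.1350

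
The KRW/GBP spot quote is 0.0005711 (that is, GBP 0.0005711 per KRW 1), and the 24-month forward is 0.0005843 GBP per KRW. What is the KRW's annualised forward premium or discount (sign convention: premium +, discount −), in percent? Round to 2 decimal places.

+1.16%

T = 2 years.
KRW trades forward at +2.31133% vs spot over the period.
Per annum: 0.0231133 / 2 = 0.011557 = 1.16%.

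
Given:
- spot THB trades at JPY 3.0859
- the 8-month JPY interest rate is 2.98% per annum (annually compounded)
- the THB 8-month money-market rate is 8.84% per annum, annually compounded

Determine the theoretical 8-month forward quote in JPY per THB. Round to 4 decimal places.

T = 8/12 years.
JPY accumulates by (1 + 0.0298)^(8/12) = 1.0197693.
THB accumulates by (1 + 0.0884)^(8/12) = 1.0580975.
Forward (JPY per THB) = 3.0859 × 1.0197693 / 1.0580975 = 2.974117.

2.9741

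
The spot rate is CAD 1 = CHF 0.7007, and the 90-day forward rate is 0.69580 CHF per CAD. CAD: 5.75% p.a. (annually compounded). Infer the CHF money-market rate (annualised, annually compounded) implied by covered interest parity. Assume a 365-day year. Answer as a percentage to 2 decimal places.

2.78%

T = 90/365 years.
CIP gives F = S · g_CHF/g_CAD, so g_CHF/g_CAD = 0.6958/0.7007 = 0.9930070.
The CAD side grows by (1 + 0.0575)^(90/365) = 1.0138809.
That pins the CHF growth at 1.0067908.
Annualise: 1.0067908^(365/90) − 1 = 0.027828 = 2.78%.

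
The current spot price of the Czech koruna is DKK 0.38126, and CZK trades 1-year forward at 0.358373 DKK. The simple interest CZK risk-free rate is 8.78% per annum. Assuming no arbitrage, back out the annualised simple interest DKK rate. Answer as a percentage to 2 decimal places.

T = 1 year.
CIP gives F = S · g_DKK/g_CZK, so g_DKK/g_CZK = 0.358373/0.38126 = 0.9399701.
CZK growth factor: 1 + 0.0878×1 = 1.087800.
So the DKK growth factor = 1.0224995.
r = (1.0224995 − 1)/1 = 0.022499 → 2.25%.

2.25%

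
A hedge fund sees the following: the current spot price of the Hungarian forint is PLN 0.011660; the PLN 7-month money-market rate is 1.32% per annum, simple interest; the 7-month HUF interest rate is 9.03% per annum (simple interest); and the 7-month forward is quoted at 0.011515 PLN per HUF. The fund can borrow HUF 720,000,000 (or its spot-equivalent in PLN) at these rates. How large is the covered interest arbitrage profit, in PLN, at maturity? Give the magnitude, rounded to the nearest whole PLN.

PLN 267,675

T = 7/12 years.
Invest the HUF and cover forward: 720,000,000 × 1.052675 × 0.011515 = PLN 8,727,517.89.
Convert at spot and invest in PLN: 720,000,000 × 0.011660 × 1.007700 = PLN 8,459,843.04.
The quoted forward overvalues HUF, so borrow PLN, buy HUF at spot, deposit the HUF at 9.03%, and sell the proceeds forward at 0.011515.
The gap between the two covered legs is PLN 267,675.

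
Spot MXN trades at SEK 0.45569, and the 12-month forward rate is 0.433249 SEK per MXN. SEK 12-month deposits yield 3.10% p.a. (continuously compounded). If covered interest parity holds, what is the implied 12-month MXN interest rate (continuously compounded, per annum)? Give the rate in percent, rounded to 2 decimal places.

T = 1 year.
By CIP, F/S equals the SEK-to-MXN growth ratio: 0.433249/0.45569 = 0.9507538.
The SEK side grows by e^(0.0310×1) = 1.0314855.
That pins the MXN growth at 1.0849134.
r = ln(1.0849134)/1 = 0.081500 → 8.15%.

8.15%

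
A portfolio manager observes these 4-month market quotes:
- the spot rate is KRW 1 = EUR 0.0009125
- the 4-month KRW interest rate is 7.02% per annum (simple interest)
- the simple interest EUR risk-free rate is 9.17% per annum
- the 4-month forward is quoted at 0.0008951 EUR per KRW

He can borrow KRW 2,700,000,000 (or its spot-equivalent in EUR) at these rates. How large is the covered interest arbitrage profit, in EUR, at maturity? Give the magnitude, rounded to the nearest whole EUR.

T = 4/12 years.
Keep in KRW, deliver into the forward: 2,700,000,000·1.023400·0.0008951 = EUR 2,473,322.42.
Swap to EUR now, deposit: 2,700,000,000·0.0009125·1.030566667 = EUR 2,539,058.63.
The quoted forward undervalues KRW, so borrow KRW, convert to EUR at spot, deposit the EUR at 9.17%, and buy KRW forward at 0.0008951 to cover the loan.
Profit = 2,539,058.63 − 2,473,322.42 = EUR 65,736.

EUR 65,736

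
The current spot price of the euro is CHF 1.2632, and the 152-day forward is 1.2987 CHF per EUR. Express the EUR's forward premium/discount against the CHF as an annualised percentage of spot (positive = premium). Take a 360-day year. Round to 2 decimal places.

+6.66%

T = 152/360 years.
(F − S)/S = (1.2987 − 1.2632)/1.2632 = 0.0281032.
×(1/T) gives 6.66% p.a.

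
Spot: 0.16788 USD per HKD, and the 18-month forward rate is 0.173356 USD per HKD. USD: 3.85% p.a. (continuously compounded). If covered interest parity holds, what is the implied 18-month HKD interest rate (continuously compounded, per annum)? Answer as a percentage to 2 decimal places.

T = 18/12 years.
F/S = 0.173356/0.16788 = 1.0326185 = (growth of USD) / (growth of HKD).
The USD side grows by e^(0.0385×18/12) = 1.0594501.
Hence g_HKD = 1.025984.
Take logs: ln 1.025984 / (18/12) = 0.017101, so 1.71%.

1.71%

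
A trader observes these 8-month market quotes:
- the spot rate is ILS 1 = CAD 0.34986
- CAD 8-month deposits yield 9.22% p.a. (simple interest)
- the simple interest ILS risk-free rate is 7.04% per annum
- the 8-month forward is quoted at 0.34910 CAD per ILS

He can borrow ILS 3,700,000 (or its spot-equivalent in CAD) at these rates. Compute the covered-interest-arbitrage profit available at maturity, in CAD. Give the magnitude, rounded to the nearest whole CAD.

CAD 21,757

T = 8/12 years.
Invest the ILS and cover forward: 3,700,000 × 1.046933333 × 0.34910 = CAD 1,352,292.38.
Convert at spot and invest in CAD: 3,700,000 × 0.34986 × 1.061466667 = CAD 1,374,049.49.
The quoted forward undervalues ILS, so borrow ILS, convert to CAD at spot, deposit the CAD at 9.22%, and buy ILS forward at 0.34910 to cover the loan.
Arbitrage profit = |1,352,292.38 − 1,374,049.49| = CAD 21,757.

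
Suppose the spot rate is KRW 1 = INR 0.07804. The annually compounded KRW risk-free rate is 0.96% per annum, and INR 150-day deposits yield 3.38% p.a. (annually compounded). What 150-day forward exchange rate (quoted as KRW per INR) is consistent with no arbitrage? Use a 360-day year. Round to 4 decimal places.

T = 150/360 years.
INR accumulates by (1 + 0.0338)^(150/360) = 1.01394692.
KRW accumulates by (1 + 0.0096)^(150/360) = 1.00398886.
CIP: F = S · (grow INR)/(grow KRW) = 0.07804 × 1.01394692/1.00398886 = 0.078814039 INR per KRW.
Quoted the other way: 1/0.078814039 = 12.6881 KRW per INR.

12.6881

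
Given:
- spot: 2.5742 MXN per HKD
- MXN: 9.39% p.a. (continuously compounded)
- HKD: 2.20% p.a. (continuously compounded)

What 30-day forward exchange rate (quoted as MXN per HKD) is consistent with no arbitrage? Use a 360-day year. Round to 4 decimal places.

2.5897

T = 30/360 years.
MXN accumulates by e^(0.0939×30/360) = 1.0078557.
Growth of 1 HKD over T: e^(0.0220×30/360) = 1.001835.
CIP: F = S · (grow MXN)/(grow HKD) = 2.5742 × 1.0078557/1.001835 = 2.589670 MXN per HKD.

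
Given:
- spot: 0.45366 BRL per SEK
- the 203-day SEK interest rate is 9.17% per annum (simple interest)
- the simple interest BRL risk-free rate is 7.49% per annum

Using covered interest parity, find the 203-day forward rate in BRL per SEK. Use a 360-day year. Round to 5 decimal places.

0.44957

T = 203/360 years.
BRL accumulates by 1 + 0.0749×203/360 = 1.0422353.
Growth of 1 SEK over T: 1 + 0.0917×203/360 = 1.0517086.
So F = 0.45366 × 1.0422353 / 1.0517086 = 0.4495736 (BRL/SEK).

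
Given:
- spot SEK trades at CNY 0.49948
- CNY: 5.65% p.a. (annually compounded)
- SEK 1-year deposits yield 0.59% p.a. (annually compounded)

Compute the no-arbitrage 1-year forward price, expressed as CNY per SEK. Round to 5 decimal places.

0.52461

T = 1 year.
CNY growth factor: (1 + 0.0565)^1 = 1.056500.
SEK accumulates by (1 + 0.0059)^1 = 1.005900.
Forward (CNY per SEK) = 0.49948 × 1.056500 / 1.005900 = 0.5246054.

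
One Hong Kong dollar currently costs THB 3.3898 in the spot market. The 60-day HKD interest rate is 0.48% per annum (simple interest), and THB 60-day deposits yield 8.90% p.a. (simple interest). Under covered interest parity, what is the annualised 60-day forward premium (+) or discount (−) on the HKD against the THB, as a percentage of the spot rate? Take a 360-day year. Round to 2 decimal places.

+8.41%

T = 60/360 years.
No-arbitrage forward: 3.3898 × 1.0148333 / 1.000800 = 3.4373321 THB/HKD.
Annualised premium = (F − S)/S × (1/T) = (3.4373321 − 3.3898)/3.3898 ÷ (60/360) = 8.41%.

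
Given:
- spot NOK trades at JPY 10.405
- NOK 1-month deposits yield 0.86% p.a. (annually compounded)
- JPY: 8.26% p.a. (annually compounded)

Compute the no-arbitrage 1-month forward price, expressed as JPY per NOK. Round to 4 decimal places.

10.4666

T = 1/12 years.
JPY growth factor: (1 + 0.0826)^(1/12) = 1.00663572.
NOK accumulates by (1 + 0.0086)^(1/12) = 1.00071386.
So F = 10.405 × 1.00663572 / 1.00071386 = 10.466573 (JPY/NOK).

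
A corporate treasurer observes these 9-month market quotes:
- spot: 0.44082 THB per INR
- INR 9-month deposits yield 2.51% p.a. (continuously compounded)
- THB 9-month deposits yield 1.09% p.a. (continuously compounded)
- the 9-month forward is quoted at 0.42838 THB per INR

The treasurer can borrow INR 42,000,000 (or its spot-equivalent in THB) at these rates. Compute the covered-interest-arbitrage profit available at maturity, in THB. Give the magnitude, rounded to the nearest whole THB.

T = 9/12 years.
Invest the INR and cover forward: 42,000,000 × 1.0190033074 × 0.42838 = THB 18,333,866.75.
Convert at spot and invest in THB: 42,000,000 × 0.44082 × 1.0082085066 = THB 18,666,415.90.
The quoted forward undervalues INR, so borrow INR, convert to THB at spot, deposit the THB at 1.09%, and buy INR forward at 0.42838 to cover the loan.
The gap between the two covered legs is THB 332,549.

THB 332,549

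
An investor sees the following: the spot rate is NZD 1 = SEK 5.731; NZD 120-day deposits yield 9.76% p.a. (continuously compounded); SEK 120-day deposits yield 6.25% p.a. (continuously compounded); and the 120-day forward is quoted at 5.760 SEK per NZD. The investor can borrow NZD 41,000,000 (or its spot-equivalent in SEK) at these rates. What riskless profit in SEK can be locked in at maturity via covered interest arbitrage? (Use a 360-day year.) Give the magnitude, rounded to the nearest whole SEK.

T = 120/360 years.
Route A — deposit NZD, sell forward: 41,000,000 × 1.03306832818 × 5.760 = SEK 243,969,416.38.
Route B — convert at spot, deposit SEK: 41,000,000 × 5.731 × 1.02105186215 = SEK 239,917,577.10.
The quoted forward overvalues NZD, so borrow SEK, buy NZD at spot, deposit the NZD at 9.76%, and sell the proceeds forward at 5.760.
Arbitrage profit = |243,969,416.38 − 239,917,577.10| = SEK 4,051,839.

SEK 4,051,839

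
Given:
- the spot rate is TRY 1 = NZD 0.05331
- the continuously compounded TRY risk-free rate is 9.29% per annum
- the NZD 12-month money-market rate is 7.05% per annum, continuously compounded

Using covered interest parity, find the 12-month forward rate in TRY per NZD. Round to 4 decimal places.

T = 1 year.
NZD accumulates by e^(0.0705×1) = 1.07304457.
TRY growth factor: e^(0.0929×1) = 1.09735199.
Forward (NZD per TRY) = 0.05331 × 1.07304457 / 1.09735199 = 0.052129131.
Quoted the other way: 1/0.052129131 = 19.1831 TRY per NZD.

19.1831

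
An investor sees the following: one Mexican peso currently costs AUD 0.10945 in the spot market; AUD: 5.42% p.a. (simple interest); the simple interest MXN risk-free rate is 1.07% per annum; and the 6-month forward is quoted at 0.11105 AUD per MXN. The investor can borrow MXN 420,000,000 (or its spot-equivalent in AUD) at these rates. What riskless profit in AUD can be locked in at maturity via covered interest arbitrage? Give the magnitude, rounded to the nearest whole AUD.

T = 6/12 years.
Invest the MXN and cover forward: 420,000,000 × 1.005350 × 0.11105 = AUD 46,890,529.35.
Convert at spot and invest in AUD: 420,000,000 × 0.10945 × 1.027100 = AUD 47,214,759.90.
The quoted forward undervalues MXN, so borrow MXN, convert to AUD at spot, deposit the AUD at 5.42%, and buy MXN forward at 0.11105 to cover the loan.
Profit = 47,214,759.90 − 46,890,529.35 = AUD 324,231.

AUD 324,231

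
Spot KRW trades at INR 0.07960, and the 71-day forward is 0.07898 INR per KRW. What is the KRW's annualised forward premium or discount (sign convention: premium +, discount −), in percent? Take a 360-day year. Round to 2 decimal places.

T = 71/360 years.
Period premium: (0.07898 − 0.0796)/0.0796 = -0.0077889.
×(1/T) gives -3.95% p.a.

-3.95%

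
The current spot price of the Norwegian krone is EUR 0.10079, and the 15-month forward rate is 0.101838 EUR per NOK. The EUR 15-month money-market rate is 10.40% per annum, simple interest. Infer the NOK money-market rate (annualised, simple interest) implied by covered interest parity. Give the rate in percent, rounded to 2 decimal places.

T = 15/12 years.
By CIP, F/S equals the EUR-to-NOK growth ratio: 0.101838/0.10079 = 1.0103979.
EUR growth factor: 1 + 0.1040×15/12 = 1.130000.
That pins the NOK growth at 1.1183713.
r = (1.1183713 − 1)/(15/12) = 0.094697 → 9.47%.

9.47%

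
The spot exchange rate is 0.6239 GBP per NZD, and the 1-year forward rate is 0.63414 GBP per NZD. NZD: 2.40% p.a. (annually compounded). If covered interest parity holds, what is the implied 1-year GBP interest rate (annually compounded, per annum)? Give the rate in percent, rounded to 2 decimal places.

4.08%

T = 1 year.
CIP gives F = S · g_GBP/g_NZD, so g_GBP/g_NZD = 0.63414/0.6239 = 1.0164129.
The NZD side grows by (1 + 0.0240)^1 = 1.024000.
So the GBP growth factor = 1.0408068.
r = 1.0408068^(1/1) − 1 = 0.040807 → 4.08%.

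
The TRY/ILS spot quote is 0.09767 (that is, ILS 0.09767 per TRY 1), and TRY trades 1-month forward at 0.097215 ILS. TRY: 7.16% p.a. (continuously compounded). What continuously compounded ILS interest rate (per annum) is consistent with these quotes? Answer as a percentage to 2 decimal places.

T = 1/12 years.
By CIP, F/S equals the ILS-to-TRY growth ratio: 0.097215/0.09767 = 0.9953415.
The TRY side grows by e^(0.0716×1/12) = 1.0059845.
That pins the ILS growth at 1.0012981.
Take logs: ln 1.0012981 / (1/12) = 0.015567, so 1.56%.

1.56%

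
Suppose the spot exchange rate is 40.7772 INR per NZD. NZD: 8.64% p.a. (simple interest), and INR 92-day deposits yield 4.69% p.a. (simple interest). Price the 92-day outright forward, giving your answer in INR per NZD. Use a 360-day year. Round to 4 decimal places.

T = 92/360 years.
INR accumulates by 1 + 0.0469×92/360 = 1.01198556.
NZD accumulates by 1 + 0.0864×92/360 = 1.022080.
Forward (INR per NZD) = 40.7772 × 1.01198556 / 1.022080 = 40.374469.

40.3745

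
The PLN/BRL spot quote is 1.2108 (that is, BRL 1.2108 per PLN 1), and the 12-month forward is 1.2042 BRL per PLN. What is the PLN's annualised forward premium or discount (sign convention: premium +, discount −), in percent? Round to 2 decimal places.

-0.55%

T = 1 year.
(F − S)/S = (1.2042 − 1.2108)/1.2108 = -0.0054509.
Per annum: -0.0054509 / 1 = -0.005451 = -0.55%.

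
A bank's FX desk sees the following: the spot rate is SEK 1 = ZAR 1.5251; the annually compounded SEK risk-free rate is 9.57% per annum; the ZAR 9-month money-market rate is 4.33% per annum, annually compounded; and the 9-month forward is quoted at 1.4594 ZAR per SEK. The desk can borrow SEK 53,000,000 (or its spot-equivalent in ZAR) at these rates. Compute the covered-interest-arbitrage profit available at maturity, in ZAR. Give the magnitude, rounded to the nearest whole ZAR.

T = 9/12 years.
Route A — deposit SEK, sell forward: 53,000,000 × 1.0709488929 × 1.4594 = ZAR 82,835,969.16.
Route B — convert at spot, deposit ZAR: 53,000,000 × 1.5251 × 1.0323023251 = ZAR 83,441,306.63.
The quoted forward undervalues SEK, so borrow SEK, convert to ZAR at spot, deposit the ZAR at 4.33%, and buy SEK forward at 1.4594 to cover the loan.
Arbitrage profit = |82,835,969.16 − 83,441,306.63| = ZAR 605,337.

ZAR 605,337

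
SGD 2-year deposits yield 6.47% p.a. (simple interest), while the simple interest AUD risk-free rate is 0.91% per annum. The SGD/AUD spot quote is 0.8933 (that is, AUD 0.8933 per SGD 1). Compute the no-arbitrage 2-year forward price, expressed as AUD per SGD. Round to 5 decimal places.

0.80535

T = 2 years.
AUD accumulates by 1 + 0.0091×2 = 1.018200.
SGD accumulates by 1 + 0.0647×2 = 1.129400.
CIP: F = S · (grow AUD)/(grow SGD) = 0.8933 × 1.018200/1.129400 = 0.8053463 AUD per SGD.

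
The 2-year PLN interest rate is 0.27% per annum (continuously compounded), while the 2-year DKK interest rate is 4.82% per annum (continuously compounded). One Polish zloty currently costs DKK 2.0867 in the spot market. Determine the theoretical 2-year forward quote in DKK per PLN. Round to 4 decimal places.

T = 2 years.
Growth of 1 DKK over T: e^(0.0482×2) = 1.1011995.
Growth of 1 PLN over T: e^(0.0027×2) = 1.0054146.
Forward (DKK per PLN) = 2.0867 × 1.1011995 / 1.0054146 = 2.285498.

2.2855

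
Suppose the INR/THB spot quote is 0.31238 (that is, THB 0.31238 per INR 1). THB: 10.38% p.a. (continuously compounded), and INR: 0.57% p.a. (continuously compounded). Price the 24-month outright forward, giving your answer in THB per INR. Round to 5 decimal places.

0.38009

T = 2 years.
Growth of 1 THB over T: e^(0.1038×2) = 1.2307208.
INR growth factor: e^(0.0057×2) = 1.0114652.
So F = 0.31238 × 1.2307208 / 1.0114652 = 0.3800947 (THB/INR).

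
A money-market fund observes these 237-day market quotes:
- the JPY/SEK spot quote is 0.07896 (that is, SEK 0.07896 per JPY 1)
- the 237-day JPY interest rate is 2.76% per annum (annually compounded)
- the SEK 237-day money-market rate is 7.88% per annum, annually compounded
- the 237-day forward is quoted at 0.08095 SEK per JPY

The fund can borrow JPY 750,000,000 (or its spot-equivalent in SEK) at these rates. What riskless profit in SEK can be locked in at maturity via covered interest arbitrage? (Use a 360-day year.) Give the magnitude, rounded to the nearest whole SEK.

T = 237/360 years.
Keep in JPY, deliver into the forward: 750,000,000·1.0180853691·0.08095 = SEK 61,810,507.97.
Swap to SEK now, deposit: 750,000,000·0.07896·1.051201852 = SEK 62,252,173.68.
The quoted forward undervalues JPY, so borrow JPY, convert to SEK at spot, deposit the SEK at 7.88%, and buy JPY forward at 0.08095 to cover the loan.
Arbitrage profit = |61,810,507.97 − 62,252,173.68| = SEK 441,666.

SEK 441,666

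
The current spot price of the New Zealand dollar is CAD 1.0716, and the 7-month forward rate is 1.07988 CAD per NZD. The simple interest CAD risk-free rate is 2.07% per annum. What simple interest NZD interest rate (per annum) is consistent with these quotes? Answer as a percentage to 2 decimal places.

0.74%

T = 7/12 years.
CIP gives F = S · g_CAD/g_NZD, so g_CAD/g_NZD = 1.07988/1.0716 = 1.0077268.
The CAD side grows by 1 + 0.0207×7/12 = 1.012075.
That pins the NZD growth at 1.0043149.
(1.0043149 − 1)/T = 0.007397, i.e. 0.74%.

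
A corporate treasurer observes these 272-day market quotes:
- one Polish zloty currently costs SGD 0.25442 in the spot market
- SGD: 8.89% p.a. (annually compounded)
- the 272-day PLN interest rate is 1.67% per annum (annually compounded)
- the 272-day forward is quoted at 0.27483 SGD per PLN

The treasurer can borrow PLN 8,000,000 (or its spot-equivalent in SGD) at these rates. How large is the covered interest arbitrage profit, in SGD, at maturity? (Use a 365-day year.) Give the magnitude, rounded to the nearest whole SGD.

T = 272/365 years.
Invest the PLN and cover forward: 8,000,000 × 1.012418638 × 0.27483 = SGD 2,225,944.11.
Convert at spot and invest in SGD: 8,000,000 × 0.25442 × 1.065525036 = SGD 2,168,727.04.
The quoted forward overvalues PLN, so borrow SGD, buy PLN at spot, deposit the PLN at 1.67%, and sell the proceeds forward at 0.27483.
Arbitrage profit = |2,225,944.11 − 2,168,727.04| = SGD 57,217.

SGD 57,217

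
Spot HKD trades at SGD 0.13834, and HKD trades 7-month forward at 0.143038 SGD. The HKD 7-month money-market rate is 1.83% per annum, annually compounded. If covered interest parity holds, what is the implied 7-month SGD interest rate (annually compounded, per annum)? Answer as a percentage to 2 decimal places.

T = 7/12 years.
F/S = 0.143038/0.13834 = 1.0339598 = (growth of SGD) / (growth of HKD).
HKD growth factor: (1 + 0.0183)^(7/12) = 1.0106346.
So the SGD growth factor = 1.0449555.
Annualise: 1.0449555^(12/7) − 1 = 0.078299 = 7.83%.

7.83%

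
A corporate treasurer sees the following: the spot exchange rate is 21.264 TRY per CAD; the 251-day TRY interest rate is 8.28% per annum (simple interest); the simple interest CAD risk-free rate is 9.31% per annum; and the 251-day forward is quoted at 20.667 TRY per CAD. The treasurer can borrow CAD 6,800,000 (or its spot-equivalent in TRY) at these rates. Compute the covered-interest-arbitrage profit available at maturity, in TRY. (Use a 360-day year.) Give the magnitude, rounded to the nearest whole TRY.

T = 251/360 years.
Route A — deposit CAD, sell forward: 6,800,000 × 1.06491138889 × 20.667 = TRY 149,657,960.98.
Route B — convert at spot, deposit TRY: 6,800,000 × 21.264 × 1.057730 = TRY 152,942,680.90.
The quoted forward undervalues CAD, so borrow CAD, convert to TRY at spot, deposit the TRY at 8.28%, and buy CAD forward at 20.667 to cover the loan.
The gap between the two covered legs is TRY 3,284,720.

TRY 3,284,720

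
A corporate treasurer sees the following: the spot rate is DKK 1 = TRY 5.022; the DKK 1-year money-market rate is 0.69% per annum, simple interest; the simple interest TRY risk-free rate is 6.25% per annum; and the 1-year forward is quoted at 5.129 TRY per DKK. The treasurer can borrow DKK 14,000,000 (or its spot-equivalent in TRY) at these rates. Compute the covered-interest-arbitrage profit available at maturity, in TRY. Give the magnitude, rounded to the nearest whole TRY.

TRY 2,400,789

T = 1 year.
Route A — deposit DKK, sell forward: 14,000,000 × 1.006900 × 5.129 = TRY 72,301,461.40.
Route B — convert at spot, deposit TRY: 14,000,000 × 5.022 × 1.062500 = TRY 74,702,250.00.
The quoted forward undervalues DKK, so borrow DKK, convert to TRY at spot, deposit the TRY at 6.25%, and buy DKK forward at 5.129 to cover the loan.
Arbitrage profit = |72,301,461.40 − 74,702,250.00| = TRY 2,400,789.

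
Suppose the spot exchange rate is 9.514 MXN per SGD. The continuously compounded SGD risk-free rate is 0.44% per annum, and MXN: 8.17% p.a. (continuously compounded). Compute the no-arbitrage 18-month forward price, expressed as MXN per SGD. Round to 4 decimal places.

10.6836

T = 18/12 years.
MXN growth factor: e^(0.0817×18/12) = 1.13037564.
SGD growth factor: e^(0.0044×18/12) = 1.00662183.
CIP: F = S · (grow MXN)/(grow SGD) = 9.514 × 1.13037564/1.00662183 = 10.683649 MXN per SGD.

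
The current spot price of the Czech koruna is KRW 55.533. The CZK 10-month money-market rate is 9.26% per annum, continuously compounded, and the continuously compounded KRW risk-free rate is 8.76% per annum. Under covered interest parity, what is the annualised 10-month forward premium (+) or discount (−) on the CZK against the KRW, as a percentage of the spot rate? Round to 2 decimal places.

-0.50%

T = 10/12 years.
CIP forward (KRW per CZK) = 55.533 × 1.0757305/1.0802221 = 55.302092.
Annualised premium = (F − S)/S × (1/T) = (55.302092 − 55.533)/55.533 ÷ (10/12) = -0.50%.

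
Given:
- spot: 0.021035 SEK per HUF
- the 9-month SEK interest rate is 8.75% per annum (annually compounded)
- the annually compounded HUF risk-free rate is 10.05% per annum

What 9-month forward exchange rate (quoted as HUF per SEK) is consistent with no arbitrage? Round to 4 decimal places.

T = 9/12 years.
Growth of 1 SEK over T: (1 + 0.0875)^(9/12) = 1.06493218.
HUF accumulates by (1 + 0.1005)^(9/12) = 1.07446565.
CIP: F = S · (grow SEK)/(grow HUF) = 0.021035 × 1.06493218/1.07446565 = 0.020848362 SEK per HUF.
Invert for HUF per SEK: 1 / 0.020848362 = 47.9654.

47.9654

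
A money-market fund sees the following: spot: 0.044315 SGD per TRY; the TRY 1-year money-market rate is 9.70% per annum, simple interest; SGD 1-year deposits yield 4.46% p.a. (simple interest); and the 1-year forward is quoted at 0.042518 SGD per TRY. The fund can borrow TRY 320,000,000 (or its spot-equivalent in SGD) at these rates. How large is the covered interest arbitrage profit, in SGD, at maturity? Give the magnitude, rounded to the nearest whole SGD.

SGD 112,255

T = 1 year.
Keep in TRY, deliver into the forward: 320,000,000·1.097000·0.042518 = SGD 14,925,518.72.
Swap to SGD now, deposit: 320,000,000·0.044315·1.044600 = SGD 14,813,263.68.
The quoted forward overvalues TRY, so borrow SGD, buy TRY at spot, deposit the TRY at 9.70%, and sell the proceeds forward at 0.042518.
Profit = 14,925,518.72 − 14,813,263.68 = SGD 112,255.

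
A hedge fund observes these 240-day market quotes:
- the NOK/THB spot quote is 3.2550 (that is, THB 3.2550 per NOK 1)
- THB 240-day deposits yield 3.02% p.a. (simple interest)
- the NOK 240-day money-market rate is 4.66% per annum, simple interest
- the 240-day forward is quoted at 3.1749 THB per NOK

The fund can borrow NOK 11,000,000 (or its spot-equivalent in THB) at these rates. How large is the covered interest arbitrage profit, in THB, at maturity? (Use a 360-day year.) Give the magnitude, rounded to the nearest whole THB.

T = 240/360 years.
Keep in NOK, deliver into the forward: 11,000,000·1.0310666667·3.1749 = THB 36,008,869.16.
Swap to THB now, deposit: 11,000,000·3.2550·1.0201333333 = THB 36,525,874.00.
The quoted forward undervalues NOK, so borrow NOK, convert to THB at spot, deposit the THB at 3.02%, and buy NOK forward at 3.1749 to cover the loan.
Arbitrage profit = |36,008,869.16 − 36,525,874.00| = THB 517,005.

THB 517,005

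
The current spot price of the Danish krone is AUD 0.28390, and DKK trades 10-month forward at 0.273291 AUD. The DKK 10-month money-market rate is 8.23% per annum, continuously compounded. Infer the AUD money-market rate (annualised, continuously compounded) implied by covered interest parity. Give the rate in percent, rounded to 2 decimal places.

3.66%

T = 10/12 years.
By CIP, F/S equals the AUD-to-DKK growth ratio: 0.273291/0.2839 = 0.9626312.
DKK growth factor: e^(0.0823×10/12) = 1.0709899.
So the AUD growth factor = 1.0309683.
Take logs: ln 1.0309683 / (10/12) = 0.036598, so 3.66%.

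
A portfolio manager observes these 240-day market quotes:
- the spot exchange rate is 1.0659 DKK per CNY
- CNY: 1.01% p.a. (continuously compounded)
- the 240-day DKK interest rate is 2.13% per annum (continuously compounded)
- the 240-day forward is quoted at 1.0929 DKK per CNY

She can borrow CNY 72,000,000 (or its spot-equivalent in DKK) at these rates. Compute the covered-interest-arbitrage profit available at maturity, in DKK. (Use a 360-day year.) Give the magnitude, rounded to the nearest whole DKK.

T = 240/360 years.
Route A — deposit CNY, sell forward: 72,000,000 × 1.0067560532 × 1.0929 = DKK 79,220,425.72.
Route B — convert at spot, deposit DKK: 72,000,000 × 1.0659 × 1.0143012989 = DKK 77,842,350.32.
The quoted forward overvalues CNY, so borrow DKK, buy CNY at spot, deposit the CNY at 1.01%, and sell the proceeds forward at 1.0929.
The gap between the two covered legs is DKK 1,378,075.

DKK 1,378,075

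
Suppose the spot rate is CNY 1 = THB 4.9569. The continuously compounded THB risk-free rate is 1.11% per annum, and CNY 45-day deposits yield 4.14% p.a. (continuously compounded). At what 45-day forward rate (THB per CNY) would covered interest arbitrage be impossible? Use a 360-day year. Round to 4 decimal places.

4.9382

T = 45/360 years.
Growth of 1 THB over T: e^(0.0111×45/360) = 1.0013885.
CNY accumulates by e^(0.0414×45/360) = 1.0051884.
CIP: F = S · (grow THB)/(grow CNY) = 4.9569 × 1.0013885/1.0051884 = 4.938161 THB per CNY.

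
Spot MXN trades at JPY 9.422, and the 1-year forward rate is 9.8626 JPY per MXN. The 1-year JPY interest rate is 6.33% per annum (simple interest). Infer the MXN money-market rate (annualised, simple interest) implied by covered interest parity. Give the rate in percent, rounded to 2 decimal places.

1.58%

T = 1 year.
CIP gives F = S · g_JPY/g_MXN, so g_JPY/g_MXN = 9.8626/9.422 = 1.0467629.
The JPY side grows by 1 + 0.0633×1 = 1.063300.
So the MXN growth factor = 1.0157983.
r = (1.0157983 − 1)/1 = 0.015798 → 1.58%.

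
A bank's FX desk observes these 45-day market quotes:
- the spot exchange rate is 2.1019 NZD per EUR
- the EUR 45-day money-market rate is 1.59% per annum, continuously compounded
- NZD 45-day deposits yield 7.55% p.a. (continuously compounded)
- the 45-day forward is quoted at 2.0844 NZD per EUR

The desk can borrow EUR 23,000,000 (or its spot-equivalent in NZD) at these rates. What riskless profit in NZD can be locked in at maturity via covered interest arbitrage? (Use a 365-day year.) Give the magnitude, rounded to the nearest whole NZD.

NZD 760,525

T = 45/365 years.
Keep in EUR, deliver into the forward: 23,000,000·1.0019621966·2.0844 = NZD 48,035,270.06.
Swap to NZD now, deposit: 23,000,000·2.1019·1.0093516754 = NZD 48,795,794.59.
The quoted forward undervalues EUR, so borrow EUR, convert to NZD at spot, deposit the NZD at 7.55%, and buy EUR forward at 2.0844 to cover the loan.
Profit = 48,795,794.59 − 48,035,270.06 = NZD 760,525.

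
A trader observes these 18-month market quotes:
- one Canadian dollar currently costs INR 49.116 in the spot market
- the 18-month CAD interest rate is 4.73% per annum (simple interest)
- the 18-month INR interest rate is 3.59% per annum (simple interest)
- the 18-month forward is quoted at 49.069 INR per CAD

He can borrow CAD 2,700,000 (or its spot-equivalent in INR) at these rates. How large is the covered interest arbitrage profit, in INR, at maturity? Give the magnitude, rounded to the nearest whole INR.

INR 2,131,782

T = 18/12 years.
Route A — deposit CAD, sell forward: 2,700,000 × 1.070950 × 49.069 = INR 141,886,202.99.
Route B — convert at spot, deposit INR: 2,700,000 × 49.116 × 1.053850 = INR 139,754,420.82.
The quoted forward overvalues CAD, so borrow INR, buy CAD at spot, deposit the CAD at 4.73%, and sell the proceeds forward at 49.069.
The gap between the two covered legs is INR 2,131,782.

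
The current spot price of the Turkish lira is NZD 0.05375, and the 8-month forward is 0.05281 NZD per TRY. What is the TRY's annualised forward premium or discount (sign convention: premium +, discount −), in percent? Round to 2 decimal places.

-2.62%

T = 8/12 years.
Period premium: (0.05281 − 0.05375)/0.05375 = -0.0174884.
Per annum: -0.0174884 / (8/12) = -0.026233 = -2.62%.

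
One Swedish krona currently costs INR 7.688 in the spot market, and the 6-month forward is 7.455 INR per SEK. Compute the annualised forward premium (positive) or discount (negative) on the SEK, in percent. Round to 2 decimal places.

-6.06%

T = 6/12 years.
(F − S)/S = (7.455 − 7.688)/7.688 = -0.0303070.
Annualise by dividing by T: -0.0303070 / (6/12) = -0.060614 → -6.06%.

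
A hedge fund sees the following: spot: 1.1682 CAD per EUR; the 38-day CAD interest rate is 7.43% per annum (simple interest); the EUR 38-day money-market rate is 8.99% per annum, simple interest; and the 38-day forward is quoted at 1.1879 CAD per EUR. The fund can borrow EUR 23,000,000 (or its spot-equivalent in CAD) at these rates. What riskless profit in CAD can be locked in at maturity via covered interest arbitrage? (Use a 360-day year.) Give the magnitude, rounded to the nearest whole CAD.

T = 38/360 years.
Route A — deposit EUR, sell forward: 23,000,000 × 1.0094894444 × 1.1879 = CAD 27,580,967.75.
Route B — convert at spot, deposit CAD: 23,000,000 × 1.1682 × 1.0078427778 = CAD 27,079,324.46.
The quoted forward overvalues EUR, so borrow CAD, buy EUR at spot, deposit the EUR at 8.99%, and sell the proceeds forward at 1.1879.
Arbitrage profit = |27,580,967.75 − 27,079,324.46| = CAD 501,643.

CAD 501,643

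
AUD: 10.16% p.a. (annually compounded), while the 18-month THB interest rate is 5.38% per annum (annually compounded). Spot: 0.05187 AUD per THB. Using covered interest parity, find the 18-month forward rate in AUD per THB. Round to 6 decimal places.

0.055439

T = 18/12 years.
AUD growth factor: (1 + 0.1016)^(18/12) = 1.1562078.
Growth of 1 THB over T: (1 + 0.0538)^(18/12) = 1.0817759.
Forward (AUD per THB) = 0.05187 × 1.1562078 / 1.0817759 = 0.05543893.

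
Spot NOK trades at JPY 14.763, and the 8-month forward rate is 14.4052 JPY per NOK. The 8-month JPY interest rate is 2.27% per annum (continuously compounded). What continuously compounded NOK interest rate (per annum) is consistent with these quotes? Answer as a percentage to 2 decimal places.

T = 8/12 years.
CIP gives F = S · g_JPY/g_NOK, so g_JPY/g_NOK = 14.4052/14.763 = 0.9757637.
The JPY side grows by e^(0.0227×8/12) = 1.0152484.
So the NOK growth factor = 1.0404654.
Take logs: ln 1.0404654 / (8/12) = 0.059502, so 5.95%.

5.95%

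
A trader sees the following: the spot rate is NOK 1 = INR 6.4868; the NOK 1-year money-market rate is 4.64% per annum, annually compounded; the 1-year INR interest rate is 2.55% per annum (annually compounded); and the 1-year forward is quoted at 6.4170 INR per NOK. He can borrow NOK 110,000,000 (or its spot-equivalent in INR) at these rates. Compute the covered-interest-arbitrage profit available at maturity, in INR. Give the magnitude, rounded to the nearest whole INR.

T = 1 year.
Keep in NOK, deliver into the forward: 110,000,000·1.046400·6.4170 = INR 738,622,368.00.
Swap to INR now, deposit: 110,000,000·6.4868·1.025500 = INR 731,743,474.00.
The quoted forward overvalues NOK, so borrow INR, buy NOK at spot, deposit the NOK at 4.64%, and sell the proceeds forward at 6.4170.
The gap between the two covered legs is INR 6,878,894.

INR 6,878,894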